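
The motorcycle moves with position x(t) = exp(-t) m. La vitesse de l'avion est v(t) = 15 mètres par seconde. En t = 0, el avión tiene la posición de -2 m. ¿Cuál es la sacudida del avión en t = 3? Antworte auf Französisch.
En partant de la vitesse v(t) = 15, nous prenons 2 dérivées. En dérivant la vitesse, nous obtenons l'accélération: a(t) = 0. La dérivée de l'accélération donne le jerk: j(t) = 0. En utilisant j(t) = 0 et en substituant t = 3, nous trouvons j = 0.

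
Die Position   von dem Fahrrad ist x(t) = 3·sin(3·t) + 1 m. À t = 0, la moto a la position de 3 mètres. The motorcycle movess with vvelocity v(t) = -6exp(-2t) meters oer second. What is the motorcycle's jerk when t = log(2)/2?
We must differentiate our velocity equation v(t) = -6·exp(-2·t) 2 times. Differentiating velocity, we get acceleration: a(t) = 12·exp(-2·t). Differentiating acceleration, we get jerk: j(t) = -24·exp(-2·t). We have jerk j(t) = -24·exp(-2·t). Substituting t = log(2)/2: j(log(2)/2) = -12.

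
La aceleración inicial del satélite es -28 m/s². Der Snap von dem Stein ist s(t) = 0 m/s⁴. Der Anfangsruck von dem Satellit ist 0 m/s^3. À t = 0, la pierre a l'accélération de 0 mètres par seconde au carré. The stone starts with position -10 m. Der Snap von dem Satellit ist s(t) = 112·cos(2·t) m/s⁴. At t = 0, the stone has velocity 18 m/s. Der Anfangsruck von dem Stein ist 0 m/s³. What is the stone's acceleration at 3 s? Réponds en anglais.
We must find the antiderivative of our snap equation s(t) = 0 2 times. Taking ∫s(t)dt and applying j(0) = 0, we find j(t) = 0. Taking ∫j(t)dt and applying a(0) = 0, we find a(t) = 0. From the given acceleration equation a(t) = 0, we substitute t = 3 to get a = 0.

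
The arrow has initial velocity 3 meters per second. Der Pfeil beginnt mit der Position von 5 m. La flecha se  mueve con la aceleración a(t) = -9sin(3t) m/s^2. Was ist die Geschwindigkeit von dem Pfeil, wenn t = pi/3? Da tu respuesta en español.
Debemos encontrar la integral de nuestra ecuación de la aceleración a(t) = -9·sin(3·t) 1 vez. La integral de la aceleración es la velocidad. Usando v(0) = 3, obtenemos v(t) = 3·cos(3·t). Usando v(t) = 3·cos(3·t) y sustituyendo t = pi/3, encontramos v = -3.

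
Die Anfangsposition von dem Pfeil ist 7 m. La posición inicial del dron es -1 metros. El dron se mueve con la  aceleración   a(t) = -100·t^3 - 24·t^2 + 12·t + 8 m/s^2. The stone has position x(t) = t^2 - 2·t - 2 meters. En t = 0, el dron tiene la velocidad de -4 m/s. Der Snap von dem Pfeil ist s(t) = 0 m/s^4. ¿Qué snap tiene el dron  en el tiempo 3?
Para resolver esto, necesitamos tomar 2 derivadas de nuestra ecuación de la aceleración a(t) = -100·t^3 - 24·t^2 + 12·t + 8. Derivando la aceleración, obtenemos la sacudida: j(t) = -300·t^2 - 48·t + 12. Derivando la sacudida, obtenemos el snap: s(t) = -600·t - 48. De la ecuación del snap s(t) = -600·t - 48, sustituimos t = 3 para obtener s = -1848.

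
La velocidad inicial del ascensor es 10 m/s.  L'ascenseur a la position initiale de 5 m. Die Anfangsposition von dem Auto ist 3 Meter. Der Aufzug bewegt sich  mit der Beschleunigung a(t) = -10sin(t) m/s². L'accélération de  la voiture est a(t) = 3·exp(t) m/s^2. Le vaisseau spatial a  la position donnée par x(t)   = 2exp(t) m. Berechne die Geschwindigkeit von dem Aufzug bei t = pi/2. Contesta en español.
Para resolver esto, necesitamos tomar 1 antiderivada de nuestra ecuación de la aceleración a(t) = -10·sin(t). Integrando la aceleración y usando la condición inicial v(0) = 10, obtenemos v(t) = 10·cos(t). De la ecuación de la velocidad v(t) = 10·cos(t), sustituimos t = pi/2 para obtener v = 0.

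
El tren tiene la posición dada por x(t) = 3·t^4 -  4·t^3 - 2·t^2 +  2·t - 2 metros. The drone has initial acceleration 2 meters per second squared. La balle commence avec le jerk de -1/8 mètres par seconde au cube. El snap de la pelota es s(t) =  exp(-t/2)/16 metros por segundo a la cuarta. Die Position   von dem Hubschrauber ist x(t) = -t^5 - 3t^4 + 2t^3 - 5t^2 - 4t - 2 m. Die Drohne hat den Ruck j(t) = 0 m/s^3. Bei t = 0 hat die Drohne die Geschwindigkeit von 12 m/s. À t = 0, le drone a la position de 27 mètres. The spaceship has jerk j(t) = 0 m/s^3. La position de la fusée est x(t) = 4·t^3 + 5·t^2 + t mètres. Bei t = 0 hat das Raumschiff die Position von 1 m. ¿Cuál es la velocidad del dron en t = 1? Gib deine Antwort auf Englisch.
To find the answer, we compute 2 antiderivatives of j(t) = 0. Taking ∫j(t)dt and applying a(0) = 2, we find a(t) = 2. The integral of acceleration is velocity. Using v(0) = 12, we get v(t) = 2·t + 12. From the given velocity equation v(t) = 2·t + 12, we substitute t = 1 to get v = 14.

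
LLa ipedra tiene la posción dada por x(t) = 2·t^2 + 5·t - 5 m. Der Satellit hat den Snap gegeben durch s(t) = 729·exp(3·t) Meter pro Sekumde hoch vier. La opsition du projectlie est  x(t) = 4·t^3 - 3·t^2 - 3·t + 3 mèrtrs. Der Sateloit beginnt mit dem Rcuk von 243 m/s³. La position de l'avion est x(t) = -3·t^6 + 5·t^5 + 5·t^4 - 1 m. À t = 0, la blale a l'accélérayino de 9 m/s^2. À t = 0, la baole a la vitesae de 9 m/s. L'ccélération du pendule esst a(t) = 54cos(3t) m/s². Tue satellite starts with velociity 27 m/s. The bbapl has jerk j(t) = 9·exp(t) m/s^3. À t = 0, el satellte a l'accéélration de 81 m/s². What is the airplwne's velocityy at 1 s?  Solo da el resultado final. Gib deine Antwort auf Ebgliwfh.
The answer is 27.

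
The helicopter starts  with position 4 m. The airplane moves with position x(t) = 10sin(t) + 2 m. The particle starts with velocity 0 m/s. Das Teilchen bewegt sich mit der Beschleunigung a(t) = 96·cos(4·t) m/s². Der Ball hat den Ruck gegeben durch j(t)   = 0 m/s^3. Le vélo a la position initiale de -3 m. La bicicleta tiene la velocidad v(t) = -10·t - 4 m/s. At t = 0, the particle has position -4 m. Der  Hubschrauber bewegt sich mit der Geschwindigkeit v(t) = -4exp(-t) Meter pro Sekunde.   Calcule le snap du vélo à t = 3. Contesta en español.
Debemos derivar nuestra ecuación de la velocidad v(t) = -10·t - 4 3 veces. La derivada de la velocidad da la aceleración: a(t) = -10. Tomando d/dt de a(t), encontramos j(t) = 0. La derivada de la sacudida da el snap: s(t) = 0. De la ecuación del snap s(t) = 0, sustituimos t = 3 para obtener s = 0.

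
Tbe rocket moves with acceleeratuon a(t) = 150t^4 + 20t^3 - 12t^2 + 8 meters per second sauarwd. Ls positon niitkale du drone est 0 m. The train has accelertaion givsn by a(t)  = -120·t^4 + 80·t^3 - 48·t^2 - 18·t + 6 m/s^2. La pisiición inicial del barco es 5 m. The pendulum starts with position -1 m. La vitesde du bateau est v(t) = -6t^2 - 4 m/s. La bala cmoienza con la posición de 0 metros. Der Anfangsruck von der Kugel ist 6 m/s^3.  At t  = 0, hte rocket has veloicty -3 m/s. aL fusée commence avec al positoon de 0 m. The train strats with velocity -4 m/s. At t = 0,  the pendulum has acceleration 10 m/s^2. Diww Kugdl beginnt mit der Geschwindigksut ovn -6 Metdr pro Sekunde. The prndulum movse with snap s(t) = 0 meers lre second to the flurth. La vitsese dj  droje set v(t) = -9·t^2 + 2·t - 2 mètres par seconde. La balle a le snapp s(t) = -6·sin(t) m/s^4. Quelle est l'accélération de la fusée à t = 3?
Nous avons l'accélération a(t) = 150·t^4 + 20·t^3 - 12·t^2 + 8. En substituant t = 3: a(3) = 12590.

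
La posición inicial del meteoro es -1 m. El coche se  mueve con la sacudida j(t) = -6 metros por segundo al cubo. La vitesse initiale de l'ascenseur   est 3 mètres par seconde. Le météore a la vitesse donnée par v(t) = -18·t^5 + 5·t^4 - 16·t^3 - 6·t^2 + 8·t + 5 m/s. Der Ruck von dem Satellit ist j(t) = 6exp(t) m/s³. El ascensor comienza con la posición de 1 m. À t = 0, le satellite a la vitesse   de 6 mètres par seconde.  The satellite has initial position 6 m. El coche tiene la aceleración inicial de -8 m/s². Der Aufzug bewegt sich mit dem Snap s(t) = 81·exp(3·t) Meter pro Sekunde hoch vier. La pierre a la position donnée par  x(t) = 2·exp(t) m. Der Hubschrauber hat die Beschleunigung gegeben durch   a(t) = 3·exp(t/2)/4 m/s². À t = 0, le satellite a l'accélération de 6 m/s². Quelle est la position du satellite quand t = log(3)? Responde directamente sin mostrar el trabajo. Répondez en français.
La réponse est 18.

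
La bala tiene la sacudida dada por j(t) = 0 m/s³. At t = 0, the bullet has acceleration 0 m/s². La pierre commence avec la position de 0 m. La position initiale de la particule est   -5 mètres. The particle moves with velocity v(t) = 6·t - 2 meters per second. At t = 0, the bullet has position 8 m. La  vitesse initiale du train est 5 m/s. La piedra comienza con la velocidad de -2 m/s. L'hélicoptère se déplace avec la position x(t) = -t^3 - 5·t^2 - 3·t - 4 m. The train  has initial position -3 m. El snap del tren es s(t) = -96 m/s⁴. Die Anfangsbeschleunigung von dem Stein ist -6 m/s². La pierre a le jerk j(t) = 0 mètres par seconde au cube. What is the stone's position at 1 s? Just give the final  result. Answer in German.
x(1) = -5.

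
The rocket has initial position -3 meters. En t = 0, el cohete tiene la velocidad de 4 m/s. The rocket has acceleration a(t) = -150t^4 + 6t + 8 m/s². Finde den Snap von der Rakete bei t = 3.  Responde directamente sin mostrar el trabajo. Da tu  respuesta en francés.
À t = 3, s = -16200.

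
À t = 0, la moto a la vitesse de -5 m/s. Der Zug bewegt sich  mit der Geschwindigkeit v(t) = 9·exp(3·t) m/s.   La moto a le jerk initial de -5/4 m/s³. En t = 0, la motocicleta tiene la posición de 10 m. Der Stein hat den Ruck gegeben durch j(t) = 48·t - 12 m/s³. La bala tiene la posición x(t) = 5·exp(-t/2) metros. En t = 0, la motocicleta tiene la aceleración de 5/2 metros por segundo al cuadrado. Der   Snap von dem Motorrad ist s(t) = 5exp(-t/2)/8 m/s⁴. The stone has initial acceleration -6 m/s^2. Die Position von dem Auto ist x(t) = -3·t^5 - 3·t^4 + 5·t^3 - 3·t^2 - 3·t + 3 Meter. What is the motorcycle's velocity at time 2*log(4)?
To solve this, we need to take 3 integrals of our snap equation s(t) = 5·exp(-t/2)/8. The integral of snap, with j(0) = -5/4, gives jerk: j(t) = -5·exp(-t/2)/4. Integrating jerk and using the initial condition a(0) = 5/2, we get a(t) = 5·exp(-t/2)/2. Finding the antiderivative of a(t) and using v(0) = -5: v(t) = -5·exp(-t/2). From the given velocity equation v(t) = -5·exp(-t/2), we substitute t = 2*log(4) to get v = -5/4.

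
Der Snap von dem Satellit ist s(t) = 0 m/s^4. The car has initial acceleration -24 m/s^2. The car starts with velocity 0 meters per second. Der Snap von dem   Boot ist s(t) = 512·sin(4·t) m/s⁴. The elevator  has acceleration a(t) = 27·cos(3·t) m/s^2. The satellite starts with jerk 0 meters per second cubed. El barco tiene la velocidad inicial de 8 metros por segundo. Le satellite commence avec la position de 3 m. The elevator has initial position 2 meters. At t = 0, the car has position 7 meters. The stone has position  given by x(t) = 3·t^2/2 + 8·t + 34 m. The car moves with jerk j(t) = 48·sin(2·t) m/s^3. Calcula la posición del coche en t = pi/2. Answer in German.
Um dies zu lösen, müssen wir 3 Integrale unserer Gleichung für den Ruck j(t) = 48·sin(2·t) finden. Durch Integration von dem Ruck und Verwendung der Anfangsbedingung a(0) = -24, erhalten wir a(t) = -24·cos(2·t). Durch Integration von der Beschleunigung und Verwendung der Anfangsbedingung v(0) = 0, erhalten wir v(t) = -12·sin(2·t). Das Integral von der Geschwindigkeit ist die Position. Mit x(0) = 7 erhalten wir x(t) = 6·cos(2·t) + 1. Wir haben die Position x(t) = 6·cos(2·t) + 1. Durch Einsetzen von t = pi/2: x(pi/2) = -5.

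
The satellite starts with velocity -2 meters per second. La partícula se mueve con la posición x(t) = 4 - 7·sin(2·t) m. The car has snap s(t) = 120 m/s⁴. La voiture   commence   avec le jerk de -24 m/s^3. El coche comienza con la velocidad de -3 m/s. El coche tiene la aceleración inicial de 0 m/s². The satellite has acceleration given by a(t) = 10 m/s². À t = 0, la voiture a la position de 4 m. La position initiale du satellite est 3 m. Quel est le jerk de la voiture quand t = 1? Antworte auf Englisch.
Starting from snap s(t) = 120, we take 1 antiderivative. Integrating snap and using the initial condition j(0) = -24, we get j(t) = 120·t - 24. We have jerk j(t) = 120·t - 24. Substituting t = 1: j(1) = 96.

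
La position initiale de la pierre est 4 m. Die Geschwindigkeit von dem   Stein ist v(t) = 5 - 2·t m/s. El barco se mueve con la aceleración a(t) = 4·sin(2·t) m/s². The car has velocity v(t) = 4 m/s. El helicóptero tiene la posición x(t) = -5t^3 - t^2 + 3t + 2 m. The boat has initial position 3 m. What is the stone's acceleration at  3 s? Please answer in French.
En partant de la vitesse v(t) = 5 - 2·t, nous prenons 1 dérivée. En prenant d/dt de v(t), nous trouvons a(t) = -2. De l'équation de l'accélération a(t) = -2, nous substituons t = 3 pour obtenir a = -2.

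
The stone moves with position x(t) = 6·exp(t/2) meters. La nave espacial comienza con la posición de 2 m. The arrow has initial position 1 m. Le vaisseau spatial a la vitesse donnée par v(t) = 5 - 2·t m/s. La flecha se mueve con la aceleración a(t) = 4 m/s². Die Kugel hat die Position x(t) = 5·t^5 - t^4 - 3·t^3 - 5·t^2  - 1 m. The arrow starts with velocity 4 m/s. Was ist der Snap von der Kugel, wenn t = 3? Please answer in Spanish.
Partiendo de la posición x(t) = 5·t^5 - t^4 - 3·t^3 - 5·t^2 - 1, tomamos 4 derivadas. La derivada de la posición da la velocidad: v(t) = 25·t^4 - 4·t^3 - 9·t^2 - 10·t. Tomando d/dt de v(t), encontramos a(t) = 100·t^3 - 12·t^2 - 18·t - 10. La derivada de la aceleración da la sacudida: j(t) = 300·t^2 - 24·t - 18. La derivada de la sacudida da el snap: s(t) = 600·t - 24. Usando s(t) = 600·t - 24 y sustituyendo t = 3, encontramos s = 1776.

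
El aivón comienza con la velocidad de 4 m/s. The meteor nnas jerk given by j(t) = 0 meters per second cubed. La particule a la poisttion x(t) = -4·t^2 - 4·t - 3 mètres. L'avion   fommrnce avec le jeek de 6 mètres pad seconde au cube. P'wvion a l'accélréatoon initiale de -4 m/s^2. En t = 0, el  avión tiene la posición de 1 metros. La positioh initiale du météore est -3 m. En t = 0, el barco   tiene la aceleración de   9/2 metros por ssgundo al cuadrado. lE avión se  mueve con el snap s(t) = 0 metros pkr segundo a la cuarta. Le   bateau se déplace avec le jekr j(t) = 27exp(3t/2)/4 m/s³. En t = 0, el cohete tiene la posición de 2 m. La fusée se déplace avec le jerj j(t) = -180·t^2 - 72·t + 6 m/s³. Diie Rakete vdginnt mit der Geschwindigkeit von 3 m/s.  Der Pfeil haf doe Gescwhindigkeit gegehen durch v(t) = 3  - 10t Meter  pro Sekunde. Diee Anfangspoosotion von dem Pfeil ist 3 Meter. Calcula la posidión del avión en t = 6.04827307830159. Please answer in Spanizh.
Partiendo del snap s(t) = 0, tomamos 4 integrales. La antiderivada del snap, con j(0) = 6, da la sacudida: j(t) = 6. La antiderivada de la sacudida, con a(0) = -4, da la aceleración: a(t) = 6·t - 4. La integral de la aceleración es la velocidad. Usando v(0) = 4, obtenemos v(t) = 3·t^2 - 4·t + 4. Tomando ∫v(t)dt y aplicando x(0) = 1, encontramos x(t) = t^3 - 2·t^2 + 4·t + 1. De la ecuación de la posición x(t) = t^3 - 2·t^2 + 4·t + 1, sustituimos t = 6.04827307830159 para obtener x = 173.285428022235.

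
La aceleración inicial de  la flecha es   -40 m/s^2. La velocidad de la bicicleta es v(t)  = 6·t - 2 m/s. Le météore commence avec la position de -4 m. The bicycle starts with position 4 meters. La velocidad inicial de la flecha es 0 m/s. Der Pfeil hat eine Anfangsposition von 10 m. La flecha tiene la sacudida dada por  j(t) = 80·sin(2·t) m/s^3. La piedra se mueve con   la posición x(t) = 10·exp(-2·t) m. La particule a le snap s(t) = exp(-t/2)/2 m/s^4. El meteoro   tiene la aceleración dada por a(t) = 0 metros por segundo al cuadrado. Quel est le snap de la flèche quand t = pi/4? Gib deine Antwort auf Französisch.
Pour résoudre ceci, nous devons prendre 1 dérivée de notre équation du jerk j(t) = 80·sin(2·t). En dérivant le jerk, nous obtenons le snap: s(t) = 160·cos(2·t). Nous avons le snap s(t) = 160·cos(2·t). En substituant t = pi/4: s(pi/4) = 0.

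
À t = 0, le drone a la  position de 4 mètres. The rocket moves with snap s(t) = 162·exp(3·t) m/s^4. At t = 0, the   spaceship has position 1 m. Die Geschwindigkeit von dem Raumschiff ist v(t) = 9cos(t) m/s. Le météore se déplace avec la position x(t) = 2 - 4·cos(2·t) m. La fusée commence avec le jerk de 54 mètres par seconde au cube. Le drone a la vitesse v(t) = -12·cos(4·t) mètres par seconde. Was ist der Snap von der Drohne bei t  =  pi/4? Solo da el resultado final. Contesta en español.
El snap en t = pi/4 es s = 0.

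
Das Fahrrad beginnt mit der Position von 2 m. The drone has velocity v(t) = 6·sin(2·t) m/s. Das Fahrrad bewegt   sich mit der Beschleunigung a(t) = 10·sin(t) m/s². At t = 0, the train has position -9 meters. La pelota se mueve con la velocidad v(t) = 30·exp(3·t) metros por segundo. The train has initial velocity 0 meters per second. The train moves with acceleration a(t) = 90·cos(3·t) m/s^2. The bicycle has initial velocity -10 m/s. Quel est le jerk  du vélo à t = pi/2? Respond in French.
Pour résoudre ceci, nous devons prendre 1 dérivée de notre équation de l'accélération a(t) = 10·sin(t). En prenant d/dt de a(t), nous trouvons j(t) = 10·cos(t). Nous avons le jerk j(t) = 10·cos(t). En substituant t = pi/2: j(pi/2) = 0.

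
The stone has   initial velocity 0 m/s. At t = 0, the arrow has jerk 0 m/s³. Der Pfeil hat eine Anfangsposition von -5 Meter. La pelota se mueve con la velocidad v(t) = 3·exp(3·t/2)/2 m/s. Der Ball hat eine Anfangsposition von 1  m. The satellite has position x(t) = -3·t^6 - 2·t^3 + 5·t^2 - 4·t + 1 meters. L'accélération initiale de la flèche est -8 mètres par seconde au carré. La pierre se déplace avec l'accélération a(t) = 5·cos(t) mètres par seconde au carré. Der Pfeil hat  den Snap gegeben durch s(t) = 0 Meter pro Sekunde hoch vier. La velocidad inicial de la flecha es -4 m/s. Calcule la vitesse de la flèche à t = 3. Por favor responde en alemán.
Ausgehend von dem Snap s(t) = 0, nehmen wir 3 Stammfunktionen. Mit ∫s(t)dt und Anwendung von j(0) = 0, finden wir j(t) = 0. Mit ∫j(t)dt und Anwendung von a(0) = -8, finden wir a(t) = -8. Das Integral von der Beschleunigung, mit v(0) = -4, ergibt die Geschwindigkeit: v(t) = -8·t - 4. Aus der Gleichung für die Geschwindigkeit v(t) = -8·t - 4, setzen wir t = 3 ein und erhalten v = -28.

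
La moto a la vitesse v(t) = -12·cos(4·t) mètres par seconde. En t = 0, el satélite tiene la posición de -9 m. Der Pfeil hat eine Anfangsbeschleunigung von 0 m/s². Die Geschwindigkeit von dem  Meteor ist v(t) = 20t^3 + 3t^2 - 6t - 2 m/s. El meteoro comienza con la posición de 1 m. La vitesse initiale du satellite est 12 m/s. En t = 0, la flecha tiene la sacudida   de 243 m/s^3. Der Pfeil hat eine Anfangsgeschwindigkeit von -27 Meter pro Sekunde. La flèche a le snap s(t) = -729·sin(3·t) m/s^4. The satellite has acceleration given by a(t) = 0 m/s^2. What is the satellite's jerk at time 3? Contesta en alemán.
Ausgehend von der Beschleunigung a(t) = 0, nehmen wir 1 Ableitung. Durch Ableiten von der Beschleunigung erhalten wir den Ruck: j(t) = 0. Wir haben den Ruck j(t) = 0. Durch Einsetzen von t = 3: j(3) = 0.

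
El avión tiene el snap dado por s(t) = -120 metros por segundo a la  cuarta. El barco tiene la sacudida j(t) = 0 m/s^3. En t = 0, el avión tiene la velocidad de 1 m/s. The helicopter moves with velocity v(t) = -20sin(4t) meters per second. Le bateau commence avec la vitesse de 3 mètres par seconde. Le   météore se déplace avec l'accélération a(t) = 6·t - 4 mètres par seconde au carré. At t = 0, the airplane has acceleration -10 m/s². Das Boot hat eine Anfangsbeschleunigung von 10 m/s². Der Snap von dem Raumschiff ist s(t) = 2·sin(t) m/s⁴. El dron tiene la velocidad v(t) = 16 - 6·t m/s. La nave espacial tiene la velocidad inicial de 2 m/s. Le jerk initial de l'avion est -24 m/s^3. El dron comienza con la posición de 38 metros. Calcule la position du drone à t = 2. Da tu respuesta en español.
Necesitamos integrar nuestra ecuación de la velocidad v(t) = 16 - 6·t 1 vez. La antiderivada de la velocidad, con x(0) = 38, da la posición: x(t) = -3·t^2 + 16·t + 38. Tenemos la posición x(t) = -3·t^2 + 16·t + 38. Sustituyendo t = 2: x(2) = 58.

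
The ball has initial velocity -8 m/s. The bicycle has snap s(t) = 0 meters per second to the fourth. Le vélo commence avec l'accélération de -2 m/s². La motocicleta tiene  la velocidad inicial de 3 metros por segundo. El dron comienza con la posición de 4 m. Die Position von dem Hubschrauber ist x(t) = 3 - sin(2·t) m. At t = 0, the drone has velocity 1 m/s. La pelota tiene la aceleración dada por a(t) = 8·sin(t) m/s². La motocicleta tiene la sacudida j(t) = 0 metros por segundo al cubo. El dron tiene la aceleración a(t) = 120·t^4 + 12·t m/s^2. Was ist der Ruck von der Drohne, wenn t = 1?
Wir müssen unsere Gleichung für die Beschleunigung a(t) = 120·t^4 + 12·t 1-mal ableiten. Durch Ableiten von der Beschleunigung erhalten wir den Ruck: j(t) = 480·t^3 + 12. Wir haben den Ruck j(t) = 480·t^3 + 12. Durch Einsetzen von t = 1: j(1) = 492.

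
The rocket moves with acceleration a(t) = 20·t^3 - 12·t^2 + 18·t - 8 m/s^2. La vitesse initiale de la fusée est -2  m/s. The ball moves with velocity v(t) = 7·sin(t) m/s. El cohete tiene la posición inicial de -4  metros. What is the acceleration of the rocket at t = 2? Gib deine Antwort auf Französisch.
Nous avons l'accélération a(t) = 20·t^3 - 12·t^2 + 18·t - 8. En substituant t = 2: a(2) = 140.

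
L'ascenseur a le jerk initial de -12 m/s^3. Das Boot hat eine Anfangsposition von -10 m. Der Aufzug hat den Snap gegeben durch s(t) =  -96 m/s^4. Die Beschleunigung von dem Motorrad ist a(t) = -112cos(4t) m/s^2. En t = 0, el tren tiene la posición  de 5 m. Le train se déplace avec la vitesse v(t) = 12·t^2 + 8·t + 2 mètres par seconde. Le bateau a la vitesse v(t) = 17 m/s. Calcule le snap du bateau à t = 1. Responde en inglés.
Starting from velocity v(t) = 17, we take 3 derivatives. Taking d/dt of v(t), we find a(t) = 0. Taking d/dt of a(t), we find j(t) = 0. The derivative of jerk gives snap: s(t) = 0. Using s(t) = 0 and substituting t = 1, we find s = 0.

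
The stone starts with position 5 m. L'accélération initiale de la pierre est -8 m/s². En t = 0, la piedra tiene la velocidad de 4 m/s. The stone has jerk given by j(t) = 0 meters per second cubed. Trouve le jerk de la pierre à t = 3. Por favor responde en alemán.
Mit j(t) = 0 und Einsetzen von t = 3, finden wir j = 0.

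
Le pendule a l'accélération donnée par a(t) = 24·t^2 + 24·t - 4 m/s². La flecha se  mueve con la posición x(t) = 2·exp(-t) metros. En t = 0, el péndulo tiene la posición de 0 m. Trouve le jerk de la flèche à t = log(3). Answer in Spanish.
Para resolver esto, necesitamos tomar 3 derivadas de nuestra ecuación de la posición x(t) = 2·exp(-t). Tomando d/dt de x(t), encontramos v(t) = -2·exp(-t). Tomando d/dt de v(t), encontramos a(t) = 2·exp(-t). Derivando la aceleración, obtenemos la sacudida: j(t) = -2·exp(-t). De la ecuación de la sacudida j(t) = -2·exp(-t), sustituimos t = log(3) para obtener j = -2/3.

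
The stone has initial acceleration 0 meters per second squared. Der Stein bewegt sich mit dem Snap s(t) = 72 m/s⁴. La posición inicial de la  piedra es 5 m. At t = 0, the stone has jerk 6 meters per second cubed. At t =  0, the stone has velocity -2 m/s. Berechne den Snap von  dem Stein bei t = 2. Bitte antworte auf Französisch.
En utilisant s(t) = 72 et en substituant t = 2, nous trouvons s = 72.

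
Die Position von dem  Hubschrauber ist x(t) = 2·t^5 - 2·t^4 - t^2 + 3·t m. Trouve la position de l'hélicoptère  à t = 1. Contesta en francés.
Nous avons la position x(t) = 2·t^5 - 2·t^4 - t^2 + 3·t. En substituant t = 1: x(1) = 2.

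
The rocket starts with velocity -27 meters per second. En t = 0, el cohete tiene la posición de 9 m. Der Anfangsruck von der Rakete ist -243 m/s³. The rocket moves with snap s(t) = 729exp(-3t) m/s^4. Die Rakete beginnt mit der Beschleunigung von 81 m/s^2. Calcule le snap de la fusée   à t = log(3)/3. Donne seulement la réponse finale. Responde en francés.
s(log(3)/3) = 243.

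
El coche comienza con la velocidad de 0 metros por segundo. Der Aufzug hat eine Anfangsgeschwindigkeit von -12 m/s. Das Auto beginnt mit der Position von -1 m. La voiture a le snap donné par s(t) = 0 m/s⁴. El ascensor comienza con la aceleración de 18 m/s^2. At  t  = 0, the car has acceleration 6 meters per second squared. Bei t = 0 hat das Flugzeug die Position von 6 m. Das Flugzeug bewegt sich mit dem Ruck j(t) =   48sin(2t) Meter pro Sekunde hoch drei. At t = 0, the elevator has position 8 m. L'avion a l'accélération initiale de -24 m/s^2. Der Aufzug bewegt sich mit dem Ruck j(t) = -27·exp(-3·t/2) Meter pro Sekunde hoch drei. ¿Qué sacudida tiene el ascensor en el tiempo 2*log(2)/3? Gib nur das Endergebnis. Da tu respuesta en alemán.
Der Ruck bei t = 2*log(2)/3 ist j = -27/2.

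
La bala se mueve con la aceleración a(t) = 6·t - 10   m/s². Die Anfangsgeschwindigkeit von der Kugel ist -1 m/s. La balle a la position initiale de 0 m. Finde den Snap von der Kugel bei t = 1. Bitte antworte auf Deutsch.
Ausgehend von der Beschleunigung a(t) = 6·t - 10, nehmen wir 2 Ableitungen. Die Ableitung von der Beschleunigung ergibt den Ruck: j(t) = 6. Die Ableitung von dem Ruck ergibt den Snap: s(t) = 0. Wir haben den Snap s(t) = 0. Durch Einsetzen von t = 1: s(1) = 0.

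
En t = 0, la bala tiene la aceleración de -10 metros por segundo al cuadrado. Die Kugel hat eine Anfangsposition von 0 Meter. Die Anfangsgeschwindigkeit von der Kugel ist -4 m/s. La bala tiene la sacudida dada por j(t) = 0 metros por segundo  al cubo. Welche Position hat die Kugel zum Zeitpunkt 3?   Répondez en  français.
En partant du jerk j(t) = 0, nous prenons 3 intégrales. L'intégrale du jerk est l'accélération. En utilisant a(0) = -10, nous obtenons a(t) = -10. En intégrant l'accélération et en utilisant la condition initiale v(0) = -4, nous obtenons v(t) = -10·t - 4. L'intégrale de la vitesse est la position. En utilisant x(0) = 0, nous obtenons x(t) = -5·t^2 - 4·t. Nous avons la position x(t) = -5·t^2 - 4·t. En substituant t = 3: x(3) = -57.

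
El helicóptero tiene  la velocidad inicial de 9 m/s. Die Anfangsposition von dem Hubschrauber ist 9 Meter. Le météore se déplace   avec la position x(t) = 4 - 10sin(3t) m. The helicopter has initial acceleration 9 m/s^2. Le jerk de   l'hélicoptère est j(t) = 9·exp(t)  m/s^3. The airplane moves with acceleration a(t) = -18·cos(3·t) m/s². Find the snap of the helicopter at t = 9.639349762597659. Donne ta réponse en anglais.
To solve this, we need to take 1 derivative of our jerk equation j(t) = 9·exp(t). Differentiating jerk, we get snap: s(t) = 9·exp(t). Using s(t) = 9·exp(t) and substituting t = 9.639349762597659, we find s = 138216.191025599.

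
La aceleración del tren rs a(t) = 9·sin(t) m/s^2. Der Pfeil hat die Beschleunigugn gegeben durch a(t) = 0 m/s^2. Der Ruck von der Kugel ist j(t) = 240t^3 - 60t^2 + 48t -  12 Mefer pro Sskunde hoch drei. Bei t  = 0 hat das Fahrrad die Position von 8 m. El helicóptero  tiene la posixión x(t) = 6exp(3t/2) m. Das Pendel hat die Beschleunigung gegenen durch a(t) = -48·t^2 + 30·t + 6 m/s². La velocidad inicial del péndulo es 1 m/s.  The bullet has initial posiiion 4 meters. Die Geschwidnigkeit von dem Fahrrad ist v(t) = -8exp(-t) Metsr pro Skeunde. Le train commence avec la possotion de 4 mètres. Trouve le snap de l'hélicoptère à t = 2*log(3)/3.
En partant de la position x(t) = 6·exp(3·t/2), nous prenons 4 dérivées. La dérivée de la position donne la vitesse: v(t) = 9·exp(3·t/2). En prenant d/dt de v(t), nous trouvons a(t) = 27·exp(3·t/2)/2. En prenant d/dt de a(t), nous trouvons j(t) = 81·exp(3·t/2)/4. En dérivant le jerk, nous obtenons le snap: s(t) = 243·exp(3·t/2)/8. Nous avons le snap s(t) = 243·exp(3·t/2)/8. En substituant t = 2*log(3)/3: s(2*log(3)/3) = 729/8.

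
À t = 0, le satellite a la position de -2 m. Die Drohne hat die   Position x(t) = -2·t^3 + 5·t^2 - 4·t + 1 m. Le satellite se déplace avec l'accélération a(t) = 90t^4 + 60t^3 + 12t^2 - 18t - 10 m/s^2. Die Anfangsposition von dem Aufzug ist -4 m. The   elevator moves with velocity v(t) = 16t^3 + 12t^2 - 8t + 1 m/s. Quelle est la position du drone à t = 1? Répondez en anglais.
From the given position equation x(t) = -2·t^3 + 5·t^2 - 4·t + 1, we substitute t = 1 to get x = 0.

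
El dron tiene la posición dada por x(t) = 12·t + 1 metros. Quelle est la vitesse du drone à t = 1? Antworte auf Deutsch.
Wir müssen unsere Gleichung für die Position x(t) = 12·t + 1 1-mal ableiten. Mit d/dt von x(t) finden wir v(t) = 12. Wir haben die Geschwindigkeit v(t) = 12. Durch Einsetzen von t = 1: v(1) = 12.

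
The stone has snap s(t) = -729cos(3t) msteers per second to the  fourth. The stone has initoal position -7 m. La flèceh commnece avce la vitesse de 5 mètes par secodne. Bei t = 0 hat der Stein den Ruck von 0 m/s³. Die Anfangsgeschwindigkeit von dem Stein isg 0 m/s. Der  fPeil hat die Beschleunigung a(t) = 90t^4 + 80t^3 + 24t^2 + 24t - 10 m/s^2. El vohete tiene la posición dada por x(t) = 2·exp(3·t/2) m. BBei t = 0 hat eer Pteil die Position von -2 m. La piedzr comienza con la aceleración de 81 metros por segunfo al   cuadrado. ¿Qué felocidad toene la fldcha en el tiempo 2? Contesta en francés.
En partant de l'accélération a(t) = 90·t^4 + 80·t^3 + 24·t^2 + 24·t - 10, nous prenons 1 intégrale. La primitive de l'accélération, avec v(0) = 5, donne la vitesse: v(t) = 18·t^5 + 20·t^4 + 8·t^3 + 12·t^2 - 10·t + 5. De l'équation de la vitesse v(t) = 18·t^5 + 20·t^4 + 8·t^3 + 12·t^2 - 10·t + 5, nous substituons t = 2 pour obtenir v = 993.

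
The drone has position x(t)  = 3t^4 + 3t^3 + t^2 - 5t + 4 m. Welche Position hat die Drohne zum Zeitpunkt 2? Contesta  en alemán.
Aus der Gleichung für die Position x(t) = 3·t^4 + 3·t^3 + t^2 - 5·t + 4, setzen wir t = 2 ein und erhalten x = 70.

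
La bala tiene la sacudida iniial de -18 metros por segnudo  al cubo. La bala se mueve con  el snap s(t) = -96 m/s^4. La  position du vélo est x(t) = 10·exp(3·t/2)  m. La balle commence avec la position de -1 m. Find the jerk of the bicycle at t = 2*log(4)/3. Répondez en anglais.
Starting from position x(t) = 10·exp(3·t/2), we take 3 derivatives. Differentiating position, we get velocity: v(t) = 15·exp(3·t/2). Taking d/dt of v(t), we find a(t) = 45·exp(3·t/2)/2. Differentiating acceleration, we get jerk: j(t) = 135·exp(3·t/2)/4. From the given jerk equation j(t) = 135·exp(3·t/2)/4, we substitute t = 2*log(4)/3 to get j = 135.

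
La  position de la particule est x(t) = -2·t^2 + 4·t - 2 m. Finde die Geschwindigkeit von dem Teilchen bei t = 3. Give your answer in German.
Ausgehend von der Position x(t) = -2·t^2 + 4·t - 2, nehmen wir 1 Ableitung. Die Ableitung von der Position ergibt die Geschwindigkeit: v(t) = 4 - 4·t. Wir haben die Geschwindigkeit v(t) = 4 - 4·t. Durch Einsetzen von t = 3: v(3) = -8.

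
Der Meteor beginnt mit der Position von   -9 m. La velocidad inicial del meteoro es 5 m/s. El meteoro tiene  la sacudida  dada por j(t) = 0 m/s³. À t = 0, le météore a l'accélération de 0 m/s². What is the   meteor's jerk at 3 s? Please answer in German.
Mit j(t) = 0 und Einsetzen von t = 3, finden wir j = 0.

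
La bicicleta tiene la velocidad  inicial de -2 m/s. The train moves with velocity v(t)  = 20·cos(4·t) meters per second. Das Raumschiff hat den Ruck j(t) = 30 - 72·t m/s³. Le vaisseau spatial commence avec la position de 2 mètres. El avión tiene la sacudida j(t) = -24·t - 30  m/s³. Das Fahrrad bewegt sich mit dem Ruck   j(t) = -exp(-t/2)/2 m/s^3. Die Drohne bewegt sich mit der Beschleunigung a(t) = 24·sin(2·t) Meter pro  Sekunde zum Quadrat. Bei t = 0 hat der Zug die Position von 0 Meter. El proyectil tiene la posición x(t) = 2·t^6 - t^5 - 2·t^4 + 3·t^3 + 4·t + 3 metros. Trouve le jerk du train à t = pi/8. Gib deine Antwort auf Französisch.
En partant de la vitesse v(t) = 20·cos(4·t), nous prenons 2 dérivées. En dérivant la vitesse, nous obtenons l'accélération: a(t) = -80·sin(4·t). La dérivée de l'accélération donne le jerk: j(t) = -320·cos(4·t). En utilisant j(t) = -320·cos(4·t) et en substituant t = pi/8, nous trouvons j = 0.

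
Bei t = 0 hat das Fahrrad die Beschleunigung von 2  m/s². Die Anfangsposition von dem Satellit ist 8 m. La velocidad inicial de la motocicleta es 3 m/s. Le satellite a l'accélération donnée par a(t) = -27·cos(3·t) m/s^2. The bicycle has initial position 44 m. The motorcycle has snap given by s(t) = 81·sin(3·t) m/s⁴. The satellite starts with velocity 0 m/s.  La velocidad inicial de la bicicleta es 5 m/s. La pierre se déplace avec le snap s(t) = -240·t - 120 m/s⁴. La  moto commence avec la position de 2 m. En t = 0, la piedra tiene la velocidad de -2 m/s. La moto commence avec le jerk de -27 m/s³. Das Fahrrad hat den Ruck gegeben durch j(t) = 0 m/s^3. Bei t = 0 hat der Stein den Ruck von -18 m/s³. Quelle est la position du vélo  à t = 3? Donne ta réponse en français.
Pour résoudre ceci, nous devons prendre 3 intégrales de notre équation du jerk j(t) = 0. En prenant ∫j(t)dt et en appliquant a(0) = 2, nous trouvons a(t) = 2. L'intégrale de l'accélération est la vitesse. En utilisant v(0) = 5, nous obtenons v(t) = 2·t + 5. En intégrant la vitesse et en utilisant la condition initiale x(0) = 44, nous obtenons x(t) = t^2 + 5·t + 44. Nous avons la position x(t) = t^2 + 5·t + 44. En substituant t = 3: x(3) = 68.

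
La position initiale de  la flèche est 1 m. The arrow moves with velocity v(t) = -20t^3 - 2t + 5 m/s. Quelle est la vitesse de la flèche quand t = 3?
Nous avons la vitesse v(t) = -20·t^3 - 2·t + 5. En substituant t = 3: v(3) = -541.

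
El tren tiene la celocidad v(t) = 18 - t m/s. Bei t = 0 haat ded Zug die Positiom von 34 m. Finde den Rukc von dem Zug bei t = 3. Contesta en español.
Debemos derivar nuestra ecuación de la velocidad v(t) = 18 - t 2 veces. Derivando la velocidad, obtenemos la aceleración: a(t) = -1. Tomando d/dt de a(t), encontramos j(t) = 0. Tenemos la sacudida j(t) = 0. Sustituyendo t = 3: j(3) = 0.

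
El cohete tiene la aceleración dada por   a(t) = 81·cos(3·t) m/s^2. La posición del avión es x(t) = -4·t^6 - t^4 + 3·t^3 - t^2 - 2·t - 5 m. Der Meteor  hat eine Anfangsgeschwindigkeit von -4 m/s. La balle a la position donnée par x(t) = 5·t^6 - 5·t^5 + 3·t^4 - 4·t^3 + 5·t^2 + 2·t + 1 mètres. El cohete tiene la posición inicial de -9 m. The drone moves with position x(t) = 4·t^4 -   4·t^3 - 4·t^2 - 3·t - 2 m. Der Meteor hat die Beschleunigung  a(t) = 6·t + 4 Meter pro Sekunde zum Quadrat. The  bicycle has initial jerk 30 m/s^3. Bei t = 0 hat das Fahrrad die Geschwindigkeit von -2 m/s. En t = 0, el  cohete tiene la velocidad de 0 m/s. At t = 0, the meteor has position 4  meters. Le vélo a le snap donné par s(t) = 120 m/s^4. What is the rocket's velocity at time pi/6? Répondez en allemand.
Wir müssen die Stammfunktion unserer Gleichung für die Beschleunigung a(t) = 81·cos(3·t) 1-mal finden. Das Integral von der Beschleunigung, mit v(0) = 0, ergibt die Geschwindigkeit: v(t) = 27·sin(3·t). Wir haben die Geschwindigkeit v(t) = 27·sin(3·t). Durch Einsetzen von t = pi/6: v(pi/6) = 27.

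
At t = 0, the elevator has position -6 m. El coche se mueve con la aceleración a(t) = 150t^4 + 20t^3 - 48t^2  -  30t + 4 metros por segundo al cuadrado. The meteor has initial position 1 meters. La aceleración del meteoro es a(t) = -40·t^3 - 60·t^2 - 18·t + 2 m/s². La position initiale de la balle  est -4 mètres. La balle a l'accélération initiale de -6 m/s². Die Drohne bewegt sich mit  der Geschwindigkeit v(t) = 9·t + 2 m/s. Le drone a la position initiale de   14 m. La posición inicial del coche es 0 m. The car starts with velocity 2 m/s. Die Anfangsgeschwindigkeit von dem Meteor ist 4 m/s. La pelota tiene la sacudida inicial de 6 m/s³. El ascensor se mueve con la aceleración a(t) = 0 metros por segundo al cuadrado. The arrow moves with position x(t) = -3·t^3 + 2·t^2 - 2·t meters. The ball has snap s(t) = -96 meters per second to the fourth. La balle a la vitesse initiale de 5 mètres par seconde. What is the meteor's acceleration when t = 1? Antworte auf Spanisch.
Usando a(t) = -40·t^3 - 60·t^2 - 18·t + 2 y sustituyendo t = 1, encontramos a = -116.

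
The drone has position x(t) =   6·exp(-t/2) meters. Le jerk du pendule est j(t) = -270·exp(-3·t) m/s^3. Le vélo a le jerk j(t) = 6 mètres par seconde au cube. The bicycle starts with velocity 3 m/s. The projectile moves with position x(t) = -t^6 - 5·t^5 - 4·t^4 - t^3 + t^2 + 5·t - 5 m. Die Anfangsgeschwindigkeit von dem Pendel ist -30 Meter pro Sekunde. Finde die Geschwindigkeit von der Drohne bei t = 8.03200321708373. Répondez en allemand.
Ausgehend von der Position x(t) = 6·exp(-t/2), nehmen wir 1 Ableitung. Durch Ableiten von der Position erhalten wir die Geschwindigkeit: v(t) = -3·exp(-t/2). Wir haben die Geschwindigkeit v(t) = -3·exp(-t/2). Durch Einsetzen von t = 8.03200321708373: v(8.03200321708373) = -0.0540746748625627.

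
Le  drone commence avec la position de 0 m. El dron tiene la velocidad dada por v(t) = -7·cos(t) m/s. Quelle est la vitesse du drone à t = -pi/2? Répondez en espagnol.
Tenemos la velocidad v(t) = -7·cos(t). Sustituyendo t = -pi/2: v(-pi/2) = 0.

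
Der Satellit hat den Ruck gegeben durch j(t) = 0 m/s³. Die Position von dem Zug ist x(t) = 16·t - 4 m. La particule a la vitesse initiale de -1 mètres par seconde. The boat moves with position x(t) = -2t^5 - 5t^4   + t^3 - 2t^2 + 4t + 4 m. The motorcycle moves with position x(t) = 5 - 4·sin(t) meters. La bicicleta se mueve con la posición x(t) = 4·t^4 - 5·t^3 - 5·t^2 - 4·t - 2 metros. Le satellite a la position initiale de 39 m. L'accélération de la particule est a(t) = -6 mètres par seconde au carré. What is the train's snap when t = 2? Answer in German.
Ausgehend von der Position x(t) = 16·t - 4, nehmen wir 4 Ableitungen. Die Ableitung von der Position ergibt die Geschwindigkeit: v(t) = 16. Die Ableitung von der Geschwindigkeit ergibt die Beschleunigung: a(t) = 0. Die Ableitung von der Beschleunigung ergibt den Ruck: j(t) = 0. Durch Ableiten von dem Ruck erhalten wir den Snap: s(t) = 0. Aus der Gleichung für den Snap s(t) = 0, setzen wir t = 2 ein und erhalten s = 0.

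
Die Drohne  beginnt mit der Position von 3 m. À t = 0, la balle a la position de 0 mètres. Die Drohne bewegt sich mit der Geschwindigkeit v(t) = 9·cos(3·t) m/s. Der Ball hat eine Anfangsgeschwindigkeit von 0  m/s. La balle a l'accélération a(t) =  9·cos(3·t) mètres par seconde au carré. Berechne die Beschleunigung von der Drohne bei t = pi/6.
Um dies zu lösen, müssen wir 1 Ableitung unserer Gleichung für die Geschwindigkeit v(t) = 9·cos(3·t) nehmen. Mit d/dt von v(t) finden wir a(t) = -27·sin(3·t). Aus der Gleichung für die Beschleunigung a(t) = -27·sin(3·t), setzen wir t = pi/6 ein und erhalten a = -27.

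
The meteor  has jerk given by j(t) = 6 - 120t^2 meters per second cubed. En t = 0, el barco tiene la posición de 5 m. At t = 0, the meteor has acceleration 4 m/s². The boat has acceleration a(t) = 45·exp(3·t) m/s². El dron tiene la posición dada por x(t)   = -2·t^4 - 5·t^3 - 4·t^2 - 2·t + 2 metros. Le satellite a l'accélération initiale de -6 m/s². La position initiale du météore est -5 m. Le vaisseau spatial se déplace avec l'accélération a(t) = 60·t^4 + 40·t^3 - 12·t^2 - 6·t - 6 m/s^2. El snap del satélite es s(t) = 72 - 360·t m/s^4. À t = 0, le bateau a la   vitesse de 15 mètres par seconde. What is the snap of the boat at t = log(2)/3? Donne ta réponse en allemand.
Wir müssen unsere Gleichung für die Beschleunigung a(t) = 45·exp(3·t) 2-mal ableiten. Durch Ableiten von der Beschleunigung erhalten wir den Ruck: j(t) = 135·exp(3·t). Die Ableitung von dem Ruck ergibt den Snap: s(t) = 405·exp(3·t). Wir haben den Snap s(t) = 405·exp(3·t). Durch Einsetzen von t = log(2)/3: s(log(2)/3) = 810.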